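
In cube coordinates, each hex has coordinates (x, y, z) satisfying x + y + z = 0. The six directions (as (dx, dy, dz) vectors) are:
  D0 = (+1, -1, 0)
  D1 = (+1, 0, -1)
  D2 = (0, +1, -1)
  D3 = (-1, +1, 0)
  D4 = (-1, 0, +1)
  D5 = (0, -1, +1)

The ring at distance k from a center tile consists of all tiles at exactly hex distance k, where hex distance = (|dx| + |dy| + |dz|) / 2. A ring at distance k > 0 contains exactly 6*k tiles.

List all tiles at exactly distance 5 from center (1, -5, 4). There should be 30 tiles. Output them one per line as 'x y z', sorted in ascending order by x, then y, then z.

Answer: -4 -5 9
-4 -4 8
-4 -3 7
-4 -2 6
-4 -1 5
-4 0 4
-3 -6 9
-3 0 3
-2 -7 9
-2 0 2
-1 -8 9
-1 0 1
0 -9 9
0 0 0
1 -10 9
1 0 -1
2 -10 8
2 -1 -1
3 -10 7
3 -2 -1
4 -10 6
4 -3 -1
5 -10 5
5 -4 -1
6 -10 4
6 -9 3
6 -8 2
6 -7 1
6 -6 0
6 -5 -1

Derivation:
Walk ring at distance 5 from (1, -5, 4):
Start at center + D4*5 = (-4, -5, 9)
  hex 0: (-4, -5, 9)
  hex 1: (-3, -6, 9)
  hex 2: (-2, -7, 9)
  hex 3: (-1, -8, 9)
  hex 4: (0, -9, 9)
  hex 5: (1, -10, 9)
  hex 6: (2, -10, 8)
  hex 7: (3, -10, 7)
  hex 8: (4, -10, 6)
  hex 9: (5, -10, 5)
  hex 10: (6, -10, 4)
  hex 11: (6, -9, 3)
  hex 12: (6, -8, 2)
  hex 13: (6, -7, 1)
  hex 14: (6, -6, 0)
  hex 15: (6, -5, -1)
  hex 16: (5, -4, -1)
  hex 17: (4, -3, -1)
  hex 18: (3, -2, -1)
  hex 19: (2, -1, -1)
  hex 20: (1, 0, -1)
  hex 21: (0, 0, 0)
  hex 22: (-1, 0, 1)
  hex 23: (-2, 0, 2)
  hex 24: (-3, 0, 3)
  hex 25: (-4, 0, 4)
  hex 26: (-4, -1, 5)
  hex 27: (-4, -2, 6)
  hex 28: (-4, -3, 7)
  hex 29: (-4, -4, 8)
Sorted: 30 hexes.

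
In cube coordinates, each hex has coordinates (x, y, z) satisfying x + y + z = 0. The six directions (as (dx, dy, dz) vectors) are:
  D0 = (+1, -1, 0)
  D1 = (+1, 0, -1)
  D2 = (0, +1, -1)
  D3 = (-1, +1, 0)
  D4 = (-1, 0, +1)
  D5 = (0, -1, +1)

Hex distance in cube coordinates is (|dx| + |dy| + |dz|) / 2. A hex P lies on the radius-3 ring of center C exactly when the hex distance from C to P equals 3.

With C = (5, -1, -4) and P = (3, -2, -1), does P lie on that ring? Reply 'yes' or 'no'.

|px - cx| = |3 - 5| = 2
|py - cy| = |-2 - (-1)| = 1
|pz - cz| = |-1 - (-4)| = 3
distance = (2+1+3)/2 = 6/2 = 3
radius = 3; distance == radius -> yes

Answer: yes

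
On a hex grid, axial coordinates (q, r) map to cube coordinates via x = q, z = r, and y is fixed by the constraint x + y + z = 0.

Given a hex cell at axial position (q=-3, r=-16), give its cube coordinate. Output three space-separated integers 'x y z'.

Answer: -3 19 -16

Derivation:
x = q = -3
z = r = -16
y = -x - z = -(-3) - (-16) = 19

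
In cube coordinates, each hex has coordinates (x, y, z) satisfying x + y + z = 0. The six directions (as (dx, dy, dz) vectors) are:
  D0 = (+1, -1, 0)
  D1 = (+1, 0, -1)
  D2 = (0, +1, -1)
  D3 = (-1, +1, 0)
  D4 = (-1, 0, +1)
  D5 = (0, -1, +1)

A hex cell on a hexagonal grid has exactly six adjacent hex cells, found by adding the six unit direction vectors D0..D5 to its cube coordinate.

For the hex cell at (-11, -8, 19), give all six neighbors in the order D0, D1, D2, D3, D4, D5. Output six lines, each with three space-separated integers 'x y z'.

Center: (-11, -8, 19). Add each direction:
  D0: (-11, -8, 19) + (1, -1, 0) = (-10, -9, 19)
  D1: (-11, -8, 19) + (1, 0, -1) = (-10, -8, 18)
  D2: (-11, -8, 19) + (0, 1, -1) = (-11, -7, 18)
  D3: (-11, -8, 19) + (-1, 1, 0) = (-12, -7, 19)
  D4: (-11, -8, 19) + (-1, 0, 1) = (-12, -8, 20)
  D5: (-11, -8, 19) + (0, -1, 1) = (-11, -9, 20)

Answer: -10 -9 19
-10 -8 18
-11 -7 18
-12 -7 19
-12 -8 20
-11 -9 20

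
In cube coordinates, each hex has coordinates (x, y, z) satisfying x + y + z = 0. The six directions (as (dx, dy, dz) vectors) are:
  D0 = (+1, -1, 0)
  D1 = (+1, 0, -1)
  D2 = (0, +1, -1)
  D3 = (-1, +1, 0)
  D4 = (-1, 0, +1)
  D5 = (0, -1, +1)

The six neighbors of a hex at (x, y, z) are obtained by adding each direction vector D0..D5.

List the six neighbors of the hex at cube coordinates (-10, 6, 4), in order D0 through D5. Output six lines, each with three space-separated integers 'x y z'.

Answer: -9 5 4
-9 6 3
-10 7 3
-11 7 4
-11 6 5
-10 5 5

Derivation:
Center: (-10, 6, 4). Add each direction:
  D0: (-10, 6, 4) + (1, -1, 0) = (-9, 5, 4)
  D1: (-10, 6, 4) + (1, 0, -1) = (-9, 6, 3)
  D2: (-10, 6, 4) + (0, 1, -1) = (-10, 7, 3)
  D3: (-10, 6, 4) + (-1, 1, 0) = (-11, 7, 4)
  D4: (-10, 6, 4) + (-1, 0, 1) = (-11, 6, 5)
  D5: (-10, 6, 4) + (0, -1, 1) = (-10, 5, 5)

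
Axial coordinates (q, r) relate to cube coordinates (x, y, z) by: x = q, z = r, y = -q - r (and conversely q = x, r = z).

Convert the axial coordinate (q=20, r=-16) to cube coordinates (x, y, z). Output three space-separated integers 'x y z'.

x = q = 20
z = r = -16
y = -x - z = -(20) - (-16) = -4

Answer: 20 -4 -16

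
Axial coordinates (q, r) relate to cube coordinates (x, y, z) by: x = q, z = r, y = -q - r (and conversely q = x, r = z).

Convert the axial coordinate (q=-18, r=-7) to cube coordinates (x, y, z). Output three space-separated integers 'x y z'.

Answer: -18 25 -7

Derivation:
x = q = -18
z = r = -7
y = -x - z = -(-18) - (-7) = 25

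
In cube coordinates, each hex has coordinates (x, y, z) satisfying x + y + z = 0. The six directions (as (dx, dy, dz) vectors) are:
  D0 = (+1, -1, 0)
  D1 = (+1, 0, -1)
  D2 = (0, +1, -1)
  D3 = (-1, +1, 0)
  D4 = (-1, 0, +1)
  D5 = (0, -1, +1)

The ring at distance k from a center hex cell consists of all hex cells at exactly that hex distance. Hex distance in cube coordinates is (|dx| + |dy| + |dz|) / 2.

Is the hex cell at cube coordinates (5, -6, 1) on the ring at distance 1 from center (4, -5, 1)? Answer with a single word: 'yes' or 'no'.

Answer: yes

Derivation:
|px - cx| = |5 - 4| = 1
|py - cy| = |-6 - (-5)| = 1
|pz - cz| = |1 - 1| = 0
distance = (1+1+0)/2 = 2/2 = 1
radius = 1; distance == radius -> yes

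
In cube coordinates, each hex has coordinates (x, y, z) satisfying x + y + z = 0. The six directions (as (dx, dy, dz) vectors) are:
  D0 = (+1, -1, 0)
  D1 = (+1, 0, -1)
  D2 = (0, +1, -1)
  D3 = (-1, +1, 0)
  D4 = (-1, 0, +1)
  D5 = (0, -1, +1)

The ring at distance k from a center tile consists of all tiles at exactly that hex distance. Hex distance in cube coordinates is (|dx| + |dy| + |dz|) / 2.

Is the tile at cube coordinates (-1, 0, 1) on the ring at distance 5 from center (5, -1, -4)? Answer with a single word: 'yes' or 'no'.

|px - cx| = |-1 - 5| = 6
|py - cy| = |0 - (-1)| = 1
|pz - cz| = |1 - (-4)| = 5
distance = (6+1+5)/2 = 12/2 = 6
radius = 5; distance != radius -> no

Answer: no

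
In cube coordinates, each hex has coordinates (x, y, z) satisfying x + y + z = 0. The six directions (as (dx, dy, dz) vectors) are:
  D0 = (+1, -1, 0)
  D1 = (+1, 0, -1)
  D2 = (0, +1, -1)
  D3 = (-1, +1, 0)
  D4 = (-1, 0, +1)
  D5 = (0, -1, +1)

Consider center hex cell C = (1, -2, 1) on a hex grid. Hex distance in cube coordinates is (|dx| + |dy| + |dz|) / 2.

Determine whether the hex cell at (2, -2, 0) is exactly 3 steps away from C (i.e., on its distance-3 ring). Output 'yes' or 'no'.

Answer: no

Derivation:
|px - cx| = |2 - 1| = 1
|py - cy| = |-2 - (-2)| = 0
|pz - cz| = |0 - 1| = 1
distance = (1+0+1)/2 = 2/2 = 1
radius = 3; distance != radius -> no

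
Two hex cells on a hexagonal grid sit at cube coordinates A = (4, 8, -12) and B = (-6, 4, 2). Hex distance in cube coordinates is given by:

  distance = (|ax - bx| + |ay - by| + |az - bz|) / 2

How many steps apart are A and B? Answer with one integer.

Answer: 14

Derivation:
|ax - bx| = |4 - (-6)| = 10
|ay - by| = |8 - 4| = 4
|az - bz| = |-12 - 2| = 14
distance = (10 + 4 + 14) / 2 = 28 / 2 = 14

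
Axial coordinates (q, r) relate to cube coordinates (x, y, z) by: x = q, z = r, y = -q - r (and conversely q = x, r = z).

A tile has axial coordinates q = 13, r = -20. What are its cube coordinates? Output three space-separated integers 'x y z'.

x = q = 13
z = r = -20
y = -x - z = -(13) - (-20) = 7

Answer: 13 7 -20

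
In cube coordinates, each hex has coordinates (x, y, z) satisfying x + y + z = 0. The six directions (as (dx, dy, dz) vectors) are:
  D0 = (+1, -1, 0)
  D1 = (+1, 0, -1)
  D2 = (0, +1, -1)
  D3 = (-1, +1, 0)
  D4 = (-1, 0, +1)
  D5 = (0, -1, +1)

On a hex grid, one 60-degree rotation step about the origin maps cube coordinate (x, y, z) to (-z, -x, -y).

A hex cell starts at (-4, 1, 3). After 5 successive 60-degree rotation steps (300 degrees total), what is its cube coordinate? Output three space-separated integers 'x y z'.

Answer: -1 -3 4

Derivation:
Start: (-4, 1, 3)
Step 1: (-4, 1, 3) -> (-(3), -(-4), -(1)) = (-3, 4, -1)
Step 2: (-3, 4, -1) -> (-(-1), -(-3), -(4)) = (1, 3, -4)
Step 3: (1, 3, -4) -> (-(-4), -(1), -(3)) = (4, -1, -3)
Step 4: (4, -1, -3) -> (-(-3), -(4), -(-1)) = (3, -4, 1)
Step 5: (3, -4, 1) -> (-(1), -(3), -(-4)) = (-1, -3, 4)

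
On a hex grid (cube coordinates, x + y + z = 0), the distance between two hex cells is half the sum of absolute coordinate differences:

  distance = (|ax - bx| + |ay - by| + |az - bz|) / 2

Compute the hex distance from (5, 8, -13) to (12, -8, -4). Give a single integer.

|ax - bx| = |5 - 12| = 7
|ay - by| = |8 - (-8)| = 16
|az - bz| = |-13 - (-4)| = 9
distance = (7 + 16 + 9) / 2 = 32 / 2 = 16

Answer: 16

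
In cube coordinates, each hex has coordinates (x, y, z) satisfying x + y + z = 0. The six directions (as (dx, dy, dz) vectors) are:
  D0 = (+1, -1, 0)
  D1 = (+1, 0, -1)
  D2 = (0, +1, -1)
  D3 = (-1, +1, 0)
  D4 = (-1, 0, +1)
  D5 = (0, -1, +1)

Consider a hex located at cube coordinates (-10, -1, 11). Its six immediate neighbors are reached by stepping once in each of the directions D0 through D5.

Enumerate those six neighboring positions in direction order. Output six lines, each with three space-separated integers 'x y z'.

Answer: -9 -2 11
-9 -1 10
-10 0 10
-11 0 11
-11 -1 12
-10 -2 12

Derivation:
Center: (-10, -1, 11). Add each direction:
  D0: (-10, -1, 11) + (1, -1, 0) = (-9, -2, 11)
  D1: (-10, -1, 11) + (1, 0, -1) = (-9, -1, 10)
  D2: (-10, -1, 11) + (0, 1, -1) = (-10, 0, 10)
  D3: (-10, -1, 11) + (-1, 1, 0) = (-11, 0, 11)
  D4: (-10, -1, 11) + (-1, 0, 1) = (-11, -1, 12)
  D5: (-10, -1, 11) + (0, -1, 1) = (-10, -2, 12)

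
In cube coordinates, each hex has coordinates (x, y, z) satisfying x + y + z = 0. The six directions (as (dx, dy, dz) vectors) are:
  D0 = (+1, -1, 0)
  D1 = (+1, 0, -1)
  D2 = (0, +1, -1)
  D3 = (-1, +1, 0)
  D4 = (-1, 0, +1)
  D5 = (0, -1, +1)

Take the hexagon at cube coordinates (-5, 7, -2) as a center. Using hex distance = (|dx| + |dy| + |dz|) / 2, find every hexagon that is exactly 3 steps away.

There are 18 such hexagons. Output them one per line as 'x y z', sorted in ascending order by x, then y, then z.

Answer: -8 7 1
-8 8 0
-8 9 -1
-8 10 -2
-7 6 1
-7 10 -3
-6 5 1
-6 10 -4
-5 4 1
-5 10 -5
-4 4 0
-4 9 -5
-3 4 -1
-3 8 -5
-2 4 -2
-2 5 -3
-2 6 -4
-2 7 -5

Derivation:
Walk ring at distance 3 from (-5, 7, -2):
Start at center + D4*3 = (-8, 7, 1)
  hex 0: (-8, 7, 1)
  hex 1: (-7, 6, 1)
  hex 2: (-6, 5, 1)
  hex 3: (-5, 4, 1)
  hex 4: (-4, 4, 0)
  hex 5: (-3, 4, -1)
  hex 6: (-2, 4, -2)
  hex 7: (-2, 5, -3)
  hex 8: (-2, 6, -4)
  hex 9: (-2, 7, -5)
  hex 10: (-3, 8, -5)
  hex 11: (-4, 9, -5)
  hex 12: (-5, 10, -5)
  hex 13: (-6, 10, -4)
  hex 14: (-7, 10, -3)
  hex 15: (-8, 10, -2)
  hex 16: (-8, 9, -1)
  hex 17: (-8, 8, 0)
Sorted: 18 hexes.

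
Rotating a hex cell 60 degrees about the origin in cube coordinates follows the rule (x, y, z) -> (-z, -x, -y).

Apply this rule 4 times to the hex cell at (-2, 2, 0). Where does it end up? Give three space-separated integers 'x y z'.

Answer: 0 -2 2

Derivation:
Start: (-2, 2, 0)
Step 1: (-2, 2, 0) -> (-(0), -(-2), -(2)) = (0, 2, -2)
Step 2: (0, 2, -2) -> (-(-2), -(0), -(2)) = (2, 0, -2)
Step 3: (2, 0, -2) -> (-(-2), -(2), -(0)) = (2, -2, 0)
Step 4: (2, -2, 0) -> (-(0), -(2), -(-2)) = (0, -2, 2)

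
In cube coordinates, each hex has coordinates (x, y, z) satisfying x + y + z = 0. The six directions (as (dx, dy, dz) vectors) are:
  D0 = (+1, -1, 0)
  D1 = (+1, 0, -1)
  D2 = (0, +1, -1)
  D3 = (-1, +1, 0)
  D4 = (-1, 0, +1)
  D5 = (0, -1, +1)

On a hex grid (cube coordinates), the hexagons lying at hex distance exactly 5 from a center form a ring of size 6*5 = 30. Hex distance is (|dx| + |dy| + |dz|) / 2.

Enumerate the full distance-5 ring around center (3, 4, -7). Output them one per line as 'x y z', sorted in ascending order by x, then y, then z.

Walk ring at distance 5 from (3, 4, -7):
Start at center + D4*5 = (-2, 4, -2)
  hex 0: (-2, 4, -2)
  hex 1: (-1, 3, -2)
  hex 2: (0, 2, -2)
  hex 3: (1, 1, -2)
  hex 4: (2, 0, -2)
  hex 5: (3, -1, -2)
  hex 6: (4, -1, -3)
  hex 7: (5, -1, -4)
  hex 8: (6, -1, -5)
  hex 9: (7, -1, -6)
  hex 10: (8, -1, -7)
  hex 11: (8, 0, -8)
  hex 12: (8, 1, -9)
  hex 13: (8, 2, -10)
  hex 14: (8, 3, -11)
  hex 15: (8, 4, -12)
  hex 16: (7, 5, -12)
  hex 17: (6, 6, -12)
  hex 18: (5, 7, -12)
  hex 19: (4, 8, -12)
  hex 20: (3, 9, -12)
  hex 21: (2, 9, -11)
  hex 22: (1, 9, -10)
  hex 23: (0, 9, -9)
  hex 24: (-1, 9, -8)
  hex 25: (-2, 9, -7)
  hex 26: (-2, 8, -6)
  hex 27: (-2, 7, -5)
  hex 28: (-2, 6, -4)
  hex 29: (-2, 5, -3)
Sorted: 30 hexes.

Answer: -2 4 -2
-2 5 -3
-2 6 -4
-2 7 -5
-2 8 -6
-2 9 -7
-1 3 -2
-1 9 -8
0 2 -2
0 9 -9
1 1 -2
1 9 -10
2 0 -2
2 9 -11
3 -1 -2
3 9 -12
4 -1 -3
4 8 -12
5 -1 -4
5 7 -12
6 -1 -5
6 6 -12
7 -1 -6
7 5 -12
8 -1 -7
8 0 -8
8 1 -9
8 2 -10
8 3 -11
8 4 -12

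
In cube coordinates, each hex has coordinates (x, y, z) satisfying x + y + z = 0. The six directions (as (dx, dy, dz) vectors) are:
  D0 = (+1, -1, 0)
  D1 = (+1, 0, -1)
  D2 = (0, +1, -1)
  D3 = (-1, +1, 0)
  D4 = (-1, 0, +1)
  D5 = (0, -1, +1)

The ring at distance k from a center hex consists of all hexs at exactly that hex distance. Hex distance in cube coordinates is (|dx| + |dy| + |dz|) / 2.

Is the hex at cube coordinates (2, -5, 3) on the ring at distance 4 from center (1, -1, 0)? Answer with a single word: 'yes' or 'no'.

|px - cx| = |2 - 1| = 1
|py - cy| = |-5 - (-1)| = 4
|pz - cz| = |3 - 0| = 3
distance = (1+4+3)/2 = 8/2 = 4
radius = 4; distance == radius -> yes

Answer: yes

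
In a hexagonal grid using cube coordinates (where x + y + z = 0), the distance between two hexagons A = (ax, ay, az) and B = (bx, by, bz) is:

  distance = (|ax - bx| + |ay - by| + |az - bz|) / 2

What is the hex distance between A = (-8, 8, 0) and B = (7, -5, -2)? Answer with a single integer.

Answer: 15

Derivation:
|ax - bx| = |-8 - 7| = 15
|ay - by| = |8 - (-5)| = 13
|az - bz| = |0 - (-2)| = 2
distance = (15 + 13 + 2) / 2 = 30 / 2 = 15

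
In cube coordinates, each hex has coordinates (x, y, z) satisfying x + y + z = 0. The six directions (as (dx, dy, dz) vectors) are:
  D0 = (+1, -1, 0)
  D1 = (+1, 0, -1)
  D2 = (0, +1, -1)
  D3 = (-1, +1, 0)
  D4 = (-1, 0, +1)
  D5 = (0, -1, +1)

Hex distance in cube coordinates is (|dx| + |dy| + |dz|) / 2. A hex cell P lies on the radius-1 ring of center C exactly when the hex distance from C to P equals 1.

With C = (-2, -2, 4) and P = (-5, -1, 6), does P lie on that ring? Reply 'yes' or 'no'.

|px - cx| = |-5 - (-2)| = 3
|py - cy| = |-1 - (-2)| = 1
|pz - cz| = |6 - 4| = 2
distance = (3+1+2)/2 = 6/2 = 3
radius = 1; distance != radius -> no

Answer: no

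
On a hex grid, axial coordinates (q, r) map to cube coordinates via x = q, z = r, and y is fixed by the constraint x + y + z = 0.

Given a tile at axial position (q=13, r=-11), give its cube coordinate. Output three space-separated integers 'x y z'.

x = q = 13
z = r = -11
y = -x - z = -(13) - (-11) = -2

Answer: 13 -2 -11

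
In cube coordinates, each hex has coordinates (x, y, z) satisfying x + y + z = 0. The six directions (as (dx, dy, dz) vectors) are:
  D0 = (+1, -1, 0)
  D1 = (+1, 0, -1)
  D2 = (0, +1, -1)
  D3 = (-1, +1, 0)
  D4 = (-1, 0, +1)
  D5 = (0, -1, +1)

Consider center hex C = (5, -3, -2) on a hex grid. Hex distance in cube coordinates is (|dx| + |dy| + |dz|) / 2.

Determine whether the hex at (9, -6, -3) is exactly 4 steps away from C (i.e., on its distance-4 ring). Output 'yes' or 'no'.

|px - cx| = |9 - 5| = 4
|py - cy| = |-6 - (-3)| = 3
|pz - cz| = |-3 - (-2)| = 1
distance = (4+3+1)/2 = 8/2 = 4
radius = 4; distance == radius -> yes

Answer: yes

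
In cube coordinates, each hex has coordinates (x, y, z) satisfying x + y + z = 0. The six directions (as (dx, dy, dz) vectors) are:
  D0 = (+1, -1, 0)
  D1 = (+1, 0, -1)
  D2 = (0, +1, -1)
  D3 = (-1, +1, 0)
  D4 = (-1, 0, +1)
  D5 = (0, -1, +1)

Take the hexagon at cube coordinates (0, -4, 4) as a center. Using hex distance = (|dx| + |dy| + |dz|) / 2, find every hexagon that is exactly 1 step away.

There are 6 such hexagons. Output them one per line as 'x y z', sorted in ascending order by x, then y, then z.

Walk ring at distance 1 from (0, -4, 4):
Start at center + D4*1 = (-1, -4, 5)
  hex 0: (-1, -4, 5)
  hex 1: (0, -5, 5)
  hex 2: (1, -5, 4)
  hex 3: (1, -4, 3)
  hex 4: (0, -3, 3)
  hex 5: (-1, -3, 4)
Sorted: 6 hexes.

Answer: -1 -4 5
-1 -3 4
0 -5 5
0 -3 3
1 -5 4
1 -4 3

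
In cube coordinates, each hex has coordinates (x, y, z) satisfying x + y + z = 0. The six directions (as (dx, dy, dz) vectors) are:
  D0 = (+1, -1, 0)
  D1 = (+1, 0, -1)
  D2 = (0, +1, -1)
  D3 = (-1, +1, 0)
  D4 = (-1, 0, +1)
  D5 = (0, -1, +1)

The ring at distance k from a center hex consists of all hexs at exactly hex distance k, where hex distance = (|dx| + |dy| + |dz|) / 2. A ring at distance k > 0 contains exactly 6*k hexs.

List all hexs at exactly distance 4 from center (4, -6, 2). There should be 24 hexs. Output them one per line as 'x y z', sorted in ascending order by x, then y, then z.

Answer: 0 -6 6
0 -5 5
0 -4 4
0 -3 3
0 -2 2
1 -7 6
1 -2 1
2 -8 6
2 -2 0
3 -9 6
3 -2 -1
4 -10 6
4 -2 -2
5 -10 5
5 -3 -2
6 -10 4
6 -4 -2
7 -10 3
7 -5 -2
8 -10 2
8 -9 1
8 -8 0
8 -7 -1
8 -6 -2

Derivation:
Walk ring at distance 4 from (4, -6, 2):
Start at center + D4*4 = (0, -6, 6)
  hex 0: (0, -6, 6)
  hex 1: (1, -7, 6)
  hex 2: (2, -8, 6)
  hex 3: (3, -9, 6)
  hex 4: (4, -10, 6)
  hex 5: (5, -10, 5)
  hex 6: (6, -10, 4)
  hex 7: (7, -10, 3)
  hex 8: (8, -10, 2)
  hex 9: (8, -9, 1)
  hex 10: (8, -8, 0)
  hex 11: (8, -7, -1)
  hex 12: (8, -6, -2)
  hex 13: (7, -5, -2)
  hex 14: (6, -4, -2)
  hex 15: (5, -3, -2)
  hex 16: (4, -2, -2)
  hex 17: (3, -2, -1)
  hex 18: (2, -2, 0)
  hex 19: (1, -2, 1)
  hex 20: (0, -2, 2)
  hex 21: (0, -3, 3)
  hex 22: (0, -4, 4)
  hex 23: (0, -5, 5)
Sorted: 24 hexes.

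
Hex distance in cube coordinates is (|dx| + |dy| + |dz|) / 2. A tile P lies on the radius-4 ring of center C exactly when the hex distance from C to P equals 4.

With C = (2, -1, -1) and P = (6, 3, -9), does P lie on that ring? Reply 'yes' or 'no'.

Answer: no

Derivation:
|px - cx| = |6 - 2| = 4
|py - cy| = |3 - (-1)| = 4
|pz - cz| = |-9 - (-1)| = 8
distance = (4+4+8)/2 = 16/2 = 8
radius = 4; distance != radius -> no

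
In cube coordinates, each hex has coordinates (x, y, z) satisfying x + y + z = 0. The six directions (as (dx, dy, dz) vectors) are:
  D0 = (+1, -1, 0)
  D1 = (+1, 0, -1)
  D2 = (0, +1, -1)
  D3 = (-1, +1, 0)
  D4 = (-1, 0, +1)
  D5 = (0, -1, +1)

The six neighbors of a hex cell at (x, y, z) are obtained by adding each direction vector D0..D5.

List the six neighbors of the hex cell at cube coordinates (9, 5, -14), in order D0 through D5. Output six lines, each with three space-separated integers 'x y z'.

Center: (9, 5, -14). Add each direction:
  D0: (9, 5, -14) + (1, -1, 0) = (10, 4, -14)
  D1: (9, 5, -14) + (1, 0, -1) = (10, 5, -15)
  D2: (9, 5, -14) + (0, 1, -1) = (9, 6, -15)
  D3: (9, 5, -14) + (-1, 1, 0) = (8, 6, -14)
  D4: (9, 5, -14) + (-1, 0, 1) = (8, 5, -13)
  D5: (9, 5, -14) + (0, -1, 1) = (9, 4, -13)

Answer: 10 4 -14
10 5 -15
9 6 -15
8 6 -14
8 5 -13
9 4 -13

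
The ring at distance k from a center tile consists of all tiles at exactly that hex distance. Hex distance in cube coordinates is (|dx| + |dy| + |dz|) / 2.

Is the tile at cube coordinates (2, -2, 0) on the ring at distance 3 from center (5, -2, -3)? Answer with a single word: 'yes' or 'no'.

Answer: yes

Derivation:
|px - cx| = |2 - 5| = 3
|py - cy| = |-2 - (-2)| = 0
|pz - cz| = |0 - (-3)| = 3
distance = (3+0+3)/2 = 6/2 = 3
radius = 3; distance == radius -> yes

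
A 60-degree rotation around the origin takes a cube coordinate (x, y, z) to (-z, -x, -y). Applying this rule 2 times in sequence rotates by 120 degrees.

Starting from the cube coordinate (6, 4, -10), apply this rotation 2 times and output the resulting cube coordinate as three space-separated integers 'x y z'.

Start: (6, 4, -10)
Step 1: (6, 4, -10) -> (-(-10), -(6), -(4)) = (10, -6, -4)
Step 2: (10, -6, -4) -> (-(-4), -(10), -(-6)) = (4, -10, 6)

Answer: 4 -10 6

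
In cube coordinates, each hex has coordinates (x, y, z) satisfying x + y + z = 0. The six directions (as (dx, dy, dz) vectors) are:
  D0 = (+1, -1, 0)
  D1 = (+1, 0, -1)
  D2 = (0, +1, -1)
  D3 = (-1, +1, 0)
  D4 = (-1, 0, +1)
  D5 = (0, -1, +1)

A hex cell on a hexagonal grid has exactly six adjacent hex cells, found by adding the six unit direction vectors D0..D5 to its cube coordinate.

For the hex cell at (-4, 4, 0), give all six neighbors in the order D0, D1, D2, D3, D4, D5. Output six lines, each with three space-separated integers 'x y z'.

Center: (-4, 4, 0). Add each direction:
  D0: (-4, 4, 0) + (1, -1, 0) = (-3, 3, 0)
  D1: (-4, 4, 0) + (1, 0, -1) = (-3, 4, -1)
  D2: (-4, 4, 0) + (0, 1, -1) = (-4, 5, -1)
  D3: (-4, 4, 0) + (-1, 1, 0) = (-5, 5, 0)
  D4: (-4, 4, 0) + (-1, 0, 1) = (-5, 4, 1)
  D5: (-4, 4, 0) + (0, -1, 1) = (-4, 3, 1)

Answer: -3 3 0
-3 4 -1
-4 5 -1
-5 5 0
-5 4 1
-4 3 1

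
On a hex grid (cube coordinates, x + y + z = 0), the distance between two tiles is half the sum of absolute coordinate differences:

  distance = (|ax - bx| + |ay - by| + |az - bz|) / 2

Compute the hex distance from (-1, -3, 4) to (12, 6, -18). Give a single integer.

Answer: 22

Derivation:
|ax - bx| = |-1 - 12| = 13
|ay - by| = |-3 - 6| = 9
|az - bz| = |4 - (-18)| = 22
distance = (13 + 9 + 22) / 2 = 44 / 2 = 22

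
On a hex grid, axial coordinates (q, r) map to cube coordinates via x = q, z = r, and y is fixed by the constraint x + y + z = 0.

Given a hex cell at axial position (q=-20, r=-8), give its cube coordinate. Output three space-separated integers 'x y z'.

Answer: -20 28 -8

Derivation:
x = q = -20
z = r = -8
y = -x - z = -(-20) - (-8) = 28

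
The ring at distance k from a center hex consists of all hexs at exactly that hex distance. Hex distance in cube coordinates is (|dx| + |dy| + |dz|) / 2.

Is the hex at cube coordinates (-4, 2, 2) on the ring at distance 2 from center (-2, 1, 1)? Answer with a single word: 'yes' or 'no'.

Answer: yes

Derivation:
|px - cx| = |-4 - (-2)| = 2
|py - cy| = |2 - 1| = 1
|pz - cz| = |2 - 1| = 1
distance = (2+1+1)/2 = 4/2 = 2
radius = 2; distance == radius -> yes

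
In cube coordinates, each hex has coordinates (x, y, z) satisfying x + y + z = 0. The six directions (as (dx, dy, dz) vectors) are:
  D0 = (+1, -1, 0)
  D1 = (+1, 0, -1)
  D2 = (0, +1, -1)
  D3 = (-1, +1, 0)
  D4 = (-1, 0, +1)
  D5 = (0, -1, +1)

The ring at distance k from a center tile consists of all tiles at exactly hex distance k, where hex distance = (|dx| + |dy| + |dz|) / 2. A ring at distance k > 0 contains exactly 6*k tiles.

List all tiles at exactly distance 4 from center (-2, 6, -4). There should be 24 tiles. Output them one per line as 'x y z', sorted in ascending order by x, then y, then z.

Answer: -6 6 0
-6 7 -1
-6 8 -2
-6 9 -3
-6 10 -4
-5 5 0
-5 10 -5
-4 4 0
-4 10 -6
-3 3 0
-3 10 -7
-2 2 0
-2 10 -8
-1 2 -1
-1 9 -8
0 2 -2
0 8 -8
1 2 -3
1 7 -8
2 2 -4
2 3 -5
2 4 -6
2 5 -7
2 6 -8

Derivation:
Walk ring at distance 4 from (-2, 6, -4):
Start at center + D4*4 = (-6, 6, 0)
  hex 0: (-6, 6, 0)
  hex 1: (-5, 5, 0)
  hex 2: (-4, 4, 0)
  hex 3: (-3, 3, 0)
  hex 4: (-2, 2, 0)
  hex 5: (-1, 2, -1)
  hex 6: (0, 2, -2)
  hex 7: (1, 2, -3)
  hex 8: (2, 2, -4)
  hex 9: (2, 3, -5)
  hex 10: (2, 4, -6)
  hex 11: (2, 5, -7)
  hex 12: (2, 6, -8)
  hex 13: (1, 7, -8)
  hex 14: (0, 8, -8)
  hex 15: (-1, 9, -8)
  hex 16: (-2, 10, -8)
  hex 17: (-3, 10, -7)
  hex 18: (-4, 10, -6)
  hex 19: (-5, 10, -5)
  hex 20: (-6, 10, -4)
  hex 21: (-6, 9, -3)
  hex 22: (-6, 8, -2)
  hex 23: (-6, 7, -1)
Sorted: 24 hexes.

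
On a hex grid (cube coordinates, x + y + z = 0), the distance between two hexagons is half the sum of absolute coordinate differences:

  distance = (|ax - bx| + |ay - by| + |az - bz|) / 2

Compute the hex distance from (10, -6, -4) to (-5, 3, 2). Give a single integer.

|ax - bx| = |10 - (-5)| = 15
|ay - by| = |-6 - 3| = 9
|az - bz| = |-4 - 2| = 6
distance = (15 + 9 + 6) / 2 = 30 / 2 = 15

Answer: 15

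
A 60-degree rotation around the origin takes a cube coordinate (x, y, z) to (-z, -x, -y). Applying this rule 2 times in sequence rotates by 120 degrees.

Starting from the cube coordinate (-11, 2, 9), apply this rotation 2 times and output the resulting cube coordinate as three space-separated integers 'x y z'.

Start: (-11, 2, 9)
Step 1: (-11, 2, 9) -> (-(9), -(-11), -(2)) = (-9, 11, -2)
Step 2: (-9, 11, -2) -> (-(-2), -(-9), -(11)) = (2, 9, -11)

Answer: 2 9 -11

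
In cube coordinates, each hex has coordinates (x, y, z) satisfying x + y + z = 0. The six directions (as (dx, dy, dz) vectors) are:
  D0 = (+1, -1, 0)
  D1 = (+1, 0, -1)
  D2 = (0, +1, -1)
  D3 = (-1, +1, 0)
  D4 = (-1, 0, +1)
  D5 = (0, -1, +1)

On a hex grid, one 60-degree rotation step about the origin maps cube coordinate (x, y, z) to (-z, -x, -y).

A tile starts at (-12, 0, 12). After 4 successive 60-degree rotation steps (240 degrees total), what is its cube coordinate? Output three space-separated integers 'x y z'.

Answer: 12 -12 0

Derivation:
Start: (-12, 0, 12)
Step 1: (-12, 0, 12) -> (-(12), -(-12), -(0)) = (-12, 12, 0)
Step 2: (-12, 12, 0) -> (-(0), -(-12), -(12)) = (0, 12, -12)
Step 3: (0, 12, -12) -> (-(-12), -(0), -(12)) = (12, 0, -12)
Step 4: (12, 0, -12) -> (-(-12), -(12), -(0)) = (12, -12, 0)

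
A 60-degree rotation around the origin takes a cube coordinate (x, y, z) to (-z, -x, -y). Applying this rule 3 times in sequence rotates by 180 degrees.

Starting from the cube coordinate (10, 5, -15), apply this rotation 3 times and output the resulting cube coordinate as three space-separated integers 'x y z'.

Answer: -10 -5 15

Derivation:
Start: (10, 5, -15)
Step 1: (10, 5, -15) -> (-(-15), -(10), -(5)) = (15, -10, -5)
Step 2: (15, -10, -5) -> (-(-5), -(15), -(-10)) = (5, -15, 10)
Step 3: (5, -15, 10) -> (-(10), -(5), -(-15)) = (-10, -5, 15)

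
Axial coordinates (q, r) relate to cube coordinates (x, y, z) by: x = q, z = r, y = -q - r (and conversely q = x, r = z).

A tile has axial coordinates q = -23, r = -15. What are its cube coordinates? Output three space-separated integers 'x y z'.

x = q = -23
z = r = -15
y = -x - z = -(-23) - (-15) = 38

Answer: -23 38 -15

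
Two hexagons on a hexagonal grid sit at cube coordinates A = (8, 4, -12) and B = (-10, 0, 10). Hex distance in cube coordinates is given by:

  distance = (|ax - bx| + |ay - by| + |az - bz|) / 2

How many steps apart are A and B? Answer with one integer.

|ax - bx| = |8 - (-10)| = 18
|ay - by| = |4 - 0| = 4
|az - bz| = |-12 - 10| = 22
distance = (18 + 4 + 22) / 2 = 44 / 2 = 22

Answer: 22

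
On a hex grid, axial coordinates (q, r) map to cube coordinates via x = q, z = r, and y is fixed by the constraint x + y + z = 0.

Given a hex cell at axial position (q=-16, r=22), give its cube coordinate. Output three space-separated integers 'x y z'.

x = q = -16
z = r = 22
y = -x - z = -(-16) - (22) = -6

Answer: -16 -6 22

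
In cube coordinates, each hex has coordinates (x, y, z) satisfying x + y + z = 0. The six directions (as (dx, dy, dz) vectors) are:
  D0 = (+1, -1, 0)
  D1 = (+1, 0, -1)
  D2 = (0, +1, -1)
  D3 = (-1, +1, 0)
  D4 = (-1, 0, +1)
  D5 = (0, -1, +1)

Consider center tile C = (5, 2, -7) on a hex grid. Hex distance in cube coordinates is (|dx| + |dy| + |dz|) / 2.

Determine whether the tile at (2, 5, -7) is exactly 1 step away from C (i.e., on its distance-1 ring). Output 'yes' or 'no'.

|px - cx| = |2 - 5| = 3
|py - cy| = |5 - 2| = 3
|pz - cz| = |-7 - (-7)| = 0
distance = (3+3+0)/2 = 6/2 = 3
radius = 1; distance != radius -> no

Answer: no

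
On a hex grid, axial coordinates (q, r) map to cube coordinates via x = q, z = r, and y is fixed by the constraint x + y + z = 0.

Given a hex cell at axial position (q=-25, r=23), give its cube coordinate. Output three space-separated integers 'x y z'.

Answer: -25 2 23

Derivation:
x = q = -25
z = r = 23
y = -x - z = -(-25) - (23) = 2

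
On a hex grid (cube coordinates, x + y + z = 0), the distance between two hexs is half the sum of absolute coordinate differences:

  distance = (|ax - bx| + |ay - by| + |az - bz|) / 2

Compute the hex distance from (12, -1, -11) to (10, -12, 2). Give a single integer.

Answer: 13

Derivation:
|ax - bx| = |12 - 10| = 2
|ay - by| = |-1 - (-12)| = 11
|az - bz| = |-11 - 2| = 13
distance = (2 + 11 + 13) / 2 = 26 / 2 = 13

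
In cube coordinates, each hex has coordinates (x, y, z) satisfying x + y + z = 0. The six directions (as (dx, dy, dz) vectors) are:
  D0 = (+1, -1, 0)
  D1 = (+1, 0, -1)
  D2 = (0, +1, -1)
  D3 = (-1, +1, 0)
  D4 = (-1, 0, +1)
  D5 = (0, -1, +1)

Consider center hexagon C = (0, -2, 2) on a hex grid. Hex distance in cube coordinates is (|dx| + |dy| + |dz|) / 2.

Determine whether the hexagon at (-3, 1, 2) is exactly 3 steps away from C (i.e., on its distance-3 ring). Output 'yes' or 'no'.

|px - cx| = |-3 - 0| = 3
|py - cy| = |1 - (-2)| = 3
|pz - cz| = |2 - 2| = 0
distance = (3+3+0)/2 = 6/2 = 3
radius = 3; distance == radius -> yes

Answer: yes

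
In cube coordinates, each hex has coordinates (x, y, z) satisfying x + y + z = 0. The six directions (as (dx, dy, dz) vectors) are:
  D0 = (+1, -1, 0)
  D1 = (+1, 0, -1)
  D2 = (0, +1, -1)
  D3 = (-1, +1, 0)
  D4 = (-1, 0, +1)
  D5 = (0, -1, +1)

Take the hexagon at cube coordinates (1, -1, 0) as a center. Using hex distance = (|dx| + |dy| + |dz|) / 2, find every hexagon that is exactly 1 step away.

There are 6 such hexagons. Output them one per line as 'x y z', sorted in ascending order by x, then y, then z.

Answer: 0 -1 1
0 0 0
1 -2 1
1 0 -1
2 -2 0
2 -1 -1

Derivation:
Walk ring at distance 1 from (1, -1, 0):
Start at center + D4*1 = (0, -1, 1)
  hex 0: (0, -1, 1)
  hex 1: (1, -2, 1)
  hex 2: (2, -2, 0)
  hex 3: (2, -1, -1)
  hex 4: (1, 0, -1)
  hex 5: (0, 0, 0)
Sorted: 6 hexes.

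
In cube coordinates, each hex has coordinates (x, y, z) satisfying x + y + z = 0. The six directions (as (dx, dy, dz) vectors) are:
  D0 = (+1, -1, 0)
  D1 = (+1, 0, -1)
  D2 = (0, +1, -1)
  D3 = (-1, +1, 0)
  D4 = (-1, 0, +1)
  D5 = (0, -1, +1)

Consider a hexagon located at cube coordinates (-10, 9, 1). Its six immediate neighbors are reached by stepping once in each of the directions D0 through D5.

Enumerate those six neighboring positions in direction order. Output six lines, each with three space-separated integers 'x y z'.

Center: (-10, 9, 1). Add each direction:
  D0: (-10, 9, 1) + (1, -1, 0) = (-9, 8, 1)
  D1: (-10, 9, 1) + (1, 0, -1) = (-9, 9, 0)
  D2: (-10, 9, 1) + (0, 1, -1) = (-10, 10, 0)
  D3: (-10, 9, 1) + (-1, 1, 0) = (-11, 10, 1)
  D4: (-10, 9, 1) + (-1, 0, 1) = (-11, 9, 2)
  D5: (-10, 9, 1) + (0, -1, 1) = (-10, 8, 2)

Answer: -9 8 1
-9 9 0
-10 10 0
-11 10 1
-11 9 2
-10 8 2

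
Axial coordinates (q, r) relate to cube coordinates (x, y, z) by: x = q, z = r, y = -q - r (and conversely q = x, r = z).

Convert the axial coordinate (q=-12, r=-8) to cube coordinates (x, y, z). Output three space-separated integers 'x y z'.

x = q = -12
z = r = -8
y = -x - z = -(-12) - (-8) = 20

Answer: -12 20 -8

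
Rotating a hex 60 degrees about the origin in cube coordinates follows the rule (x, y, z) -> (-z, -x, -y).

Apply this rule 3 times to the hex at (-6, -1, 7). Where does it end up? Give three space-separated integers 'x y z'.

Start: (-6, -1, 7)
Step 1: (-6, -1, 7) -> (-(7), -(-6), -(-1)) = (-7, 6, 1)
Step 2: (-7, 6, 1) -> (-(1), -(-7), -(6)) = (-1, 7, -6)
Step 3: (-1, 7, -6) -> (-(-6), -(-1), -(7)) = (6, 1, -7)

Answer: 6 1 -7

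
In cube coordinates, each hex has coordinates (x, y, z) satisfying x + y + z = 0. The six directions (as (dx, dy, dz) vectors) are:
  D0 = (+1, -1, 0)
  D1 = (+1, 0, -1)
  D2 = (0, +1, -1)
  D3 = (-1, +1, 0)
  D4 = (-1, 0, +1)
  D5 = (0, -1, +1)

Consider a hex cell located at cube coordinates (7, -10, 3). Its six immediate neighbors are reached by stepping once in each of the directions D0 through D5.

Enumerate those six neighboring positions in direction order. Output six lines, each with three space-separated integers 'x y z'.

Answer: 8 -11 3
8 -10 2
7 -9 2
6 -9 3
6 -10 4
7 -11 4

Derivation:
Center: (7, -10, 3). Add each direction:
  D0: (7, -10, 3) + (1, -1, 0) = (8, -11, 3)
  D1: (7, -10, 3) + (1, 0, -1) = (8, -10, 2)
  D2: (7, -10, 3) + (0, 1, -1) = (7, -9, 2)
  D3: (7, -10, 3) + (-1, 1, 0) = (6, -9, 3)
  D4: (7, -10, 3) + (-1, 0, 1) = (6, -10, 4)
  D5: (7, -10, 3) + (0, -1, 1) = (7, -11, 4)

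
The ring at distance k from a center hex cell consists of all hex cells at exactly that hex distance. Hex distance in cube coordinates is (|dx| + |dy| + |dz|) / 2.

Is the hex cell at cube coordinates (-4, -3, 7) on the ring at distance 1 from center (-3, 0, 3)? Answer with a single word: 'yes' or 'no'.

Answer: no

Derivation:
|px - cx| = |-4 - (-3)| = 1
|py - cy| = |-3 - 0| = 3
|pz - cz| = |7 - 3| = 4
distance = (1+3+4)/2 = 8/2 = 4
radius = 1; distance != radius -> no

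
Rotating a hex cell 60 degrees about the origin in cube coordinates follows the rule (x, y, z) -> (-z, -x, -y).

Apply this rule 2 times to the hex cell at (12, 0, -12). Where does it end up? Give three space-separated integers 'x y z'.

Answer: 0 -12 12

Derivation:
Start: (12, 0, -12)
Step 1: (12, 0, -12) -> (-(-12), -(12), -(0)) = (12, -12, 0)
Step 2: (12, -12, 0) -> (-(0), -(12), -(-12)) = (0, -12, 12)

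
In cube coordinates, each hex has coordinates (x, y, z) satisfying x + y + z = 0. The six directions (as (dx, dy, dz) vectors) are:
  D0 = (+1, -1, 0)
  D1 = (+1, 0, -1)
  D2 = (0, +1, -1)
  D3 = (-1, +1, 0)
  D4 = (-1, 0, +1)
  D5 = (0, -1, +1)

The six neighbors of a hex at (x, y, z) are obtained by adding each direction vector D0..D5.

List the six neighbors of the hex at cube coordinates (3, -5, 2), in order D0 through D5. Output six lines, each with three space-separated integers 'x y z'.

Center: (3, -5, 2). Add each direction:
  D0: (3, -5, 2) + (1, -1, 0) = (4, -6, 2)
  D1: (3, -5, 2) + (1, 0, -1) = (4, -5, 1)
  D2: (3, -5, 2) + (0, 1, -1) = (3, -4, 1)
  D3: (3, -5, 2) + (-1, 1, 0) = (2, -4, 2)
  D4: (3, -5, 2) + (-1, 0, 1) = (2, -5, 3)
  D5: (3, -5, 2) + (0, -1, 1) = (3, -6, 3)

Answer: 4 -6 2
4 -5 1
3 -4 1
2 -4 2
2 -5 3
3 -6 3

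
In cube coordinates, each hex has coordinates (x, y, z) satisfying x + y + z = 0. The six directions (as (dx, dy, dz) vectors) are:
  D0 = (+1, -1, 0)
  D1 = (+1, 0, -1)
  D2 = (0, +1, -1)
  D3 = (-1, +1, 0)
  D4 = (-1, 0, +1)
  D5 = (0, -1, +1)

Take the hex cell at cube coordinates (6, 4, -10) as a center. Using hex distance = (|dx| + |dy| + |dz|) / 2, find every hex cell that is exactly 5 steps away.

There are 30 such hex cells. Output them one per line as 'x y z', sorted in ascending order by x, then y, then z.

Walk ring at distance 5 from (6, 4, -10):
Start at center + D4*5 = (1, 4, -5)
  hex 0: (1, 4, -5)
  hex 1: (2, 3, -5)
  hex 2: (3, 2, -5)
  hex 3: (4, 1, -5)
  hex 4: (5, 0, -5)
  hex 5: (6, -1, -5)
  hex 6: (7, -1, -6)
  hex 7: (8, -1, -7)
  hex 8: (9, -1, -8)
  hex 9: (10, -1, -9)
  hex 10: (11, -1, -10)
  hex 11: (11, 0, -11)
  hex 12: (11, 1, -12)
  hex 13: (11, 2, -13)
  hex 14: (11, 3, -14)
  hex 15: (11, 4, -15)
  hex 16: (10, 5, -15)
  hex 17: (9, 6, -15)
  hex 18: (8, 7, -15)
  hex 19: (7, 8, -15)
  hex 20: (6, 9, -15)
  hex 21: (5, 9, -14)
  hex 22: (4, 9, -13)
  hex 23: (3, 9, -12)
  hex 24: (2, 9, -11)
  hex 25: (1, 9, -10)
  hex 26: (1, 8, -9)
  hex 27: (1, 7, -8)
  hex 28: (1, 6, -7)
  hex 29: (1, 5, -6)
Sorted: 30 hexes.

Answer: 1 4 -5
1 5 -6
1 6 -7
1 7 -8
1 8 -9
1 9 -10
2 3 -5
2 9 -11
3 2 -5
3 9 -12
4 1 -5
4 9 -13
5 0 -5
5 9 -14
6 -1 -5
6 9 -15
7 -1 -6
7 8 -15
8 -1 -7
8 7 -15
9 -1 -8
9 6 -15
10 -1 -9
10 5 -15
11 -1 -10
11 0 -11
11 1 -12
11 2 -13
11 3 -14
11 4 -15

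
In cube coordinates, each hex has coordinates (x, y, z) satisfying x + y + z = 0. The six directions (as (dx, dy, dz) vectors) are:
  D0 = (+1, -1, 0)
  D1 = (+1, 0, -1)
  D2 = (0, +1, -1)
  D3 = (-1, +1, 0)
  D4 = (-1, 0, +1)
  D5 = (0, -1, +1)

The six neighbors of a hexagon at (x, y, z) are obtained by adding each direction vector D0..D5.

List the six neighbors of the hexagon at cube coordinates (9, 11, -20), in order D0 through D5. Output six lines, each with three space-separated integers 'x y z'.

Answer: 10 10 -20
10 11 -21
9 12 -21
8 12 -20
8 11 -19
9 10 -19

Derivation:
Center: (9, 11, -20). Add each direction:
  D0: (9, 11, -20) + (1, -1, 0) = (10, 10, -20)
  D1: (9, 11, -20) + (1, 0, -1) = (10, 11, -21)
  D2: (9, 11, -20) + (0, 1, -1) = (9, 12, -21)
  D3: (9, 11, -20) + (-1, 1, 0) = (8, 12, -20)
  D4: (9, 11, -20) + (-1, 0, 1) = (8, 11, -19)
  D5: (9, 11, -20) + (0, -1, 1) = (9, 10, -19)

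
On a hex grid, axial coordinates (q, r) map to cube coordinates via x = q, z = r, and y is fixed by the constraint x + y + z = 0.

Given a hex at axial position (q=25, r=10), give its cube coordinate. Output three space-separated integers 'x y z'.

Answer: 25 -35 10

Derivation:
x = q = 25
z = r = 10
y = -x - z = -(25) - (10) = -35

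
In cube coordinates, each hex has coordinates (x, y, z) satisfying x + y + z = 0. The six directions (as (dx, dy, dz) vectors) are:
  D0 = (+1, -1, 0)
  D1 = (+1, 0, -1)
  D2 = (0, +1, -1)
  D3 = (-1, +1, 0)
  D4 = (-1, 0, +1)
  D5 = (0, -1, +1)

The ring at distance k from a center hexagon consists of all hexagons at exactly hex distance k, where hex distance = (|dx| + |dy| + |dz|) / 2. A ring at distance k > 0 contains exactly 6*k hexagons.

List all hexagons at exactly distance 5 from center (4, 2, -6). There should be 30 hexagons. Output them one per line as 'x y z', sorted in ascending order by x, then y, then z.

Walk ring at distance 5 from (4, 2, -6):
Start at center + D4*5 = (-1, 2, -1)
  hex 0: (-1, 2, -1)
  hex 1: (0, 1, -1)
  hex 2: (1, 0, -1)
  hex 3: (2, -1, -1)
  hex 4: (3, -2, -1)
  hex 5: (4, -3, -1)
  hex 6: (5, -3, -2)
  hex 7: (6, -3, -3)
  hex 8: (7, -3, -4)
  hex 9: (8, -3, -5)
  hex 10: (9, -3, -6)
  hex 11: (9, -2, -7)
  hex 12: (9, -1, -8)
  hex 13: (9, 0, -9)
  hex 14: (9, 1, -10)
  hex 15: (9, 2, -11)
  hex 16: (8, 3, -11)
  hex 17: (7, 4, -11)
  hex 18: (6, 5, -11)
  hex 19: (5, 6, -11)
  hex 20: (4, 7, -11)
  hex 21: (3, 7, -10)
  hex 22: (2, 7, -9)
  hex 23: (1, 7, -8)
  hex 24: (0, 7, -7)
  hex 25: (-1, 7, -6)
  hex 26: (-1, 6, -5)
  hex 27: (-1, 5, -4)
  hex 28: (-1, 4, -3)
  hex 29: (-1, 3, -2)
Sorted: 30 hexes.

Answer: -1 2 -1
-1 3 -2
-1 4 -3
-1 5 -4
-1 6 -5
-1 7 -6
0 1 -1
0 7 -7
1 0 -1
1 7 -8
2 -1 -1
2 7 -9
3 -2 -1
3 7 -10
4 -3 -1
4 7 -11
5 -3 -2
5 6 -11
6 -3 -3
6 5 -11
7 -3 -4
7 4 -11
8 -3 -5
8 3 -11
9 -3 -6
9 -2 -7
9 -1 -8
9 0 -9
9 1 -10
9 2 -11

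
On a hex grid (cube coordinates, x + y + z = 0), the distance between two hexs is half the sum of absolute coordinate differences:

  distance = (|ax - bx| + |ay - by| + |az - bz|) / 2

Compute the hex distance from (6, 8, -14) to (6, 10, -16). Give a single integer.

|ax - bx| = |6 - 6| = 0
|ay - by| = |8 - 10| = 2
|az - bz| = |-14 - (-16)| = 2
distance = (0 + 2 + 2) / 2 = 4 / 2 = 2

Answer: 2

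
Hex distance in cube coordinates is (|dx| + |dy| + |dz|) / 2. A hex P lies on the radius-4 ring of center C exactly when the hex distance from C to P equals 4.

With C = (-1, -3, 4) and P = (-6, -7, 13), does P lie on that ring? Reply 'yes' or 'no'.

Answer: no

Derivation:
|px - cx| = |-6 - (-1)| = 5
|py - cy| = |-7 - (-3)| = 4
|pz - cz| = |13 - 4| = 9
distance = (5+4+9)/2 = 18/2 = 9
radius = 4; distance != radius -> no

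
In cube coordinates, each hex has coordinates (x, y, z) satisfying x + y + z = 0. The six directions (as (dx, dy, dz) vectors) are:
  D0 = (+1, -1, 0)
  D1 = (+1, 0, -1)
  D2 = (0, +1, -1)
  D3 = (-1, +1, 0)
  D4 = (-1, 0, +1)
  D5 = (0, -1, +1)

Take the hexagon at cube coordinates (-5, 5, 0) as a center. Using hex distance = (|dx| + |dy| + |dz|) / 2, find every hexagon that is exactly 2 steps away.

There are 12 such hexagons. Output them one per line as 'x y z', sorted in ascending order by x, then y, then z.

Answer: -7 5 2
-7 6 1
-7 7 0
-6 4 2
-6 7 -1
-5 3 2
-5 7 -2
-4 3 1
-4 6 -2
-3 3 0
-3 4 -1
-3 5 -2

Derivation:
Walk ring at distance 2 from (-5, 5, 0):
Start at center + D4*2 = (-7, 5, 2)
  hex 0: (-7, 5, 2)
  hex 1: (-6, 4, 2)
  hex 2: (-5, 3, 2)
  hex 3: (-4, 3, 1)
  hex 4: (-3, 3, 0)
  hex 5: (-3, 4, -1)
  hex 6: (-3, 5, -2)
  hex 7: (-4, 6, -2)
  hex 8: (-5, 7, -2)
  hex 9: (-6, 7, -1)
  hex 10: (-7, 7, 0)
  hex 11: (-7, 6, 1)
Sorted: 12 hexes.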